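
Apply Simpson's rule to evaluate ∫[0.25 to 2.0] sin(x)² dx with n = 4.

f(x) = sin(x)²
a = 0.25, b = 2.0, n = 4
h = (b - a)/n = 0.437500

Simpson's rule: (h/3)[f(x₀) + 4f(x₁) + 2f(x₂) + ... + f(xₙ)]

x_0 = 0.2500, f(x_0) = 0.061209, coefficient = 1
x_1 = 0.6875, f(x_1) = 0.402726, coefficient = 4
x_2 = 1.1250, f(x_2) = 0.814087, coefficient = 2
x_3 = 1.5625, f(x_3) = 0.999931, coefficient = 4
x_4 = 2.0000, f(x_4) = 0.826822, coefficient = 1

I ≈ (0.437500/3) × 8.126833 = 1.185163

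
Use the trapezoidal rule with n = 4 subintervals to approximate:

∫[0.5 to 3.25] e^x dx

f(x) = e^x
a = 0.5, b = 3.25, n = 4
h = (b - a)/n = 0.687500

Trapezoidal rule: (h/2)[f(x₀) + 2f(x₁) + 2f(x₂) + ... + f(xₙ)]

x_0 = 0.5000, f(x_0) = 1.648721, coefficient = 1
x_1 = 1.1875, f(x_1) = 3.278874, coefficient = 2
x_2 = 1.8750, f(x_2) = 6.520819, coefficient = 2
x_3 = 2.5625, f(x_3) = 12.968197, coefficient = 2
x_4 = 3.2500, f(x_4) = 25.790340, coefficient = 1

I ≈ (0.687500/2) × 72.974842 = 25.085102
Exact value: 24.141619
Error: 0.943483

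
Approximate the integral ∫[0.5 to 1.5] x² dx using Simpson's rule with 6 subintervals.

f(x) = x²
a = 0.5, b = 1.5, n = 6
h = (b - a)/n = 0.166667

Simpson's rule: (h/3)[f(x₀) + 4f(x₁) + 2f(x₂) + ... + f(xₙ)]

x_0 = 0.5000, f(x_0) = 0.250000, coefficient = 1
x_1 = 0.6667, f(x_1) = 0.444444, coefficient = 4
x_2 = 0.8333, f(x_2) = 0.694444, coefficient = 2
x_3 = 1.0000, f(x_3) = 1.000000, coefficient = 4
x_4 = 1.1667, f(x_4) = 1.361111, coefficient = 2
x_5 = 1.3333, f(x_5) = 1.777778, coefficient = 4
x_6 = 1.5000, f(x_6) = 2.250000, coefficient = 1

I ≈ (0.166667/3) × 19.500000 = 1.083333
Exact value: 1.083333
Error: 0.000000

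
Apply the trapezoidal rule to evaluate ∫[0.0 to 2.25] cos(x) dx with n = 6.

f(x) = cos(x)
a = 0.0, b = 2.25, n = 6
h = (b - a)/n = 0.375000

Trapezoidal rule: (h/2)[f(x₀) + 2f(x₁) + 2f(x₂) + ... + f(xₙ)]

x_0 = 0.0000, f(x_0) = 1.000000, coefficient = 1
x_1 = 0.3750, f(x_1) = 0.930508, coefficient = 2
x_2 = 0.7500, f(x_2) = 0.731689, coefficient = 2
x_3 = 1.1250, f(x_3) = 0.431177, coefficient = 2
x_4 = 1.5000, f(x_4) = 0.070737, coefficient = 2
x_5 = 1.8750, f(x_5) = -0.299534, coefficient = 2
x_6 = 2.2500, f(x_6) = -0.628174, coefficient = 1

I ≈ (0.375000/2) × 4.100980 = 0.768934
Exact value: 0.778073
Error: 0.009139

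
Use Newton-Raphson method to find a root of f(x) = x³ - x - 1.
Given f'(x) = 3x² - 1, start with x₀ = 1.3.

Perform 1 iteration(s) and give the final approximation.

f(x) = x³ - x - 1
f'(x) = 3x² - 1
x₀ = 1.3

Newton-Raphson formula: x_{n+1} = x_n - f(x_n)/f'(x_n)

Iteration 1:
  f(1.300000) = -0.103000
  f'(1.300000) = 4.070000
  x_1 = 1.300000 - (-0.103000)/4.070000 = 1.325307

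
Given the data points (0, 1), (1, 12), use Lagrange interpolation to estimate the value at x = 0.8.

Lagrange interpolation formula:
P(x) = Σ yᵢ × Lᵢ(x)
where Lᵢ(x) = Π_{j≠i} (x - xⱼ)/(xᵢ - xⱼ)

L_0(0.8) = (0.8 - 1)/(0 - 1) = 0.200000
L_1(0.8) = (0.8 - 0)/(1 - 0) = 0.800000

P(0.8) = 1×L_0(0.8) + 12×L_1(0.8)
P(0.8) = 9.800000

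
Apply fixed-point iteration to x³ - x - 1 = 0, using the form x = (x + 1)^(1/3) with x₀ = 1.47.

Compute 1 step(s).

Equation: x³ - x - 1 = 0
Fixed-point form: x = (x + 1)^(1/3)
x₀ = 1.47

x_1 = g(1.470000) = 1.351758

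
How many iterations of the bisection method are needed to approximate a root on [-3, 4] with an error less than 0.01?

We need (b-a)/2^n ≤ 0.01
(4 - (-3))/2^n ≤ 0.01
7/2^n ≤ 0.01
2^n ≥ 700
n ≥ log₂(700) = 9.45
n ≥ 10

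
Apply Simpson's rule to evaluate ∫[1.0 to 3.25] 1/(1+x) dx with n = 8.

f(x) = 1/(1+x)
a = 1.0, b = 3.25, n = 8
h = (b - a)/n = 0.281250

Simpson's rule: (h/3)[f(x₀) + 4f(x₁) + 2f(x₂) + ... + f(xₙ)]

x_0 = 1.0000, f(x_0) = 0.500000, coefficient = 1
x_1 = 1.2812, f(x_1) = 0.438356, coefficient = 4
x_2 = 1.5625, f(x_2) = 0.390244, coefficient = 2
x_3 = 1.8438, f(x_3) = 0.351648, coefficient = 4
x_4 = 2.1250, f(x_4) = 0.320000, coefficient = 2
x_5 = 2.4062, f(x_5) = 0.293578, coefficient = 4
x_6 = 2.6875, f(x_6) = 0.271186, coefficient = 2
x_7 = 2.9688, f(x_7) = 0.251969, coefficient = 4
x_8 = 3.2500, f(x_8) = 0.235294, coefficient = 1

I ≈ (0.281250/3) × 8.040359 = 0.753784
Exact value: 0.753772
Error: 0.000012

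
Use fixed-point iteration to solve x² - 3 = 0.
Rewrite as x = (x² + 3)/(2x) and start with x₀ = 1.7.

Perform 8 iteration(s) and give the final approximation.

Equation: x² - 3 = 0
Fixed-point form: x = (x² + 3)/(2x)
x₀ = 1.7

x_1 = g(1.700000) = 1.732353
x_2 = g(1.732353) = 1.732051
x_3 = g(1.732051) = 1.732051
x_4 = g(1.732051) = 1.732051
x_5 = g(1.732051) = 1.732051
x_6 = g(1.732051) = 1.732051
x_7 = g(1.732051) = 1.732051
x_8 = g(1.732051) = 1.732051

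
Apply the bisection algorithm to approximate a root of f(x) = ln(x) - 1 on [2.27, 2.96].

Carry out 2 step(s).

f(x) = ln(x) - 1
Initial interval: [2.27, 2.96]

Iteration 1:
  c_1 = (2.270000 + 2.960000)/2 = 2.615000
  f(c_1) = f(2.615000) = -0.038736
  f(a) × f(c) ≥ 0, new interval: [2.615000, 2.960000]
Iteration 2:
  c_2 = (2.615000 + 2.960000)/2 = 2.787500
  f(c_2) = f(2.787500) = 0.025145
  f(a) × f(c) < 0, new interval: [2.615000, 2.787500]

After 2 iteration(s), the approximation is c_2 = 2.787500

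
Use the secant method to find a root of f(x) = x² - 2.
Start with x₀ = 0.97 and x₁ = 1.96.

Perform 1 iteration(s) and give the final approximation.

f(x) = x² - 2
x₀ = 0.97, x₁ = 1.96

Secant formula: x_{n+1} = x_n - f(x_n)(x_n - x_{n-1})/(f(x_n) - f(x_{n-1}))

Iteration 1:
  f(0.970000) = -1.059100
  f(1.960000) = 1.841600
  x_2 = 1.960000 - 1.841600×(1.960000 - 0.970000)/(1.841600 - (-1.059100))
       = 1.331468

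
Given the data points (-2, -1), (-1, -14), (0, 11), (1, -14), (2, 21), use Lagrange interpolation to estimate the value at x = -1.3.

Lagrange interpolation formula:
P(x) = Σ yᵢ × Lᵢ(x)
where Lᵢ(x) = Π_{j≠i} (x - xⱼ)/(xᵢ - xⱼ)

L_0(-1.3) = (-1.3 - (-1))/(-2 - (-1)) × (-1.3 - 0)/(-2 - 0) × (-1.3 - 1)/(-2 - 1) × (-1.3 - 2)/(-2 - 2) = 0.123338
L_1(-1.3) = (-1.3 - (-2))/(-1 - (-2)) × (-1.3 - 0)/(-1 - 0) × (-1.3 - 1)/(-1 - 1) × (-1.3 - 2)/(-1 - 2) = 1.151150
L_2(-1.3) = (-1.3 - (-2))/(0 - (-2)) × (-1.3 - (-1))/(0 - (-1)) × (-1.3 - 1)/(0 - 1) × (-1.3 - 2)/(0 - 2) = -0.398475
L_3(-1.3) = (-1.3 - (-2))/(1 - (-2)) × (-1.3 - (-1))/(1 - (-1)) × (-1.3 - 0)/(1 - 0) × (-1.3 - 2)/(1 - 2) = 0.150150
L_4(-1.3) = (-1.3 - (-2))/(2 - (-2)) × (-1.3 - (-1))/(2 - (-1)) × (-1.3 - 0)/(2 - 0) × (-1.3 - 1)/(2 - 1) = -0.026163

P(-1.3) = (-1)×L_0(-1.3) + (-14)×L_1(-1.3) + 11×L_2(-1.3) + (-14)×L_3(-1.3) + 21×L_4(-1.3)
P(-1.3) = -23.274175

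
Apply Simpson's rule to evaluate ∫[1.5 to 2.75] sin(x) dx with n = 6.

f(x) = sin(x)
a = 1.5, b = 2.75, n = 6
h = (b - a)/n = 0.208333

Simpson's rule: (h/3)[f(x₀) + 4f(x₁) + 2f(x₂) + ... + f(xₙ)]

x_0 = 1.5000, f(x_0) = 0.997495, coefficient = 1
x_1 = 1.7083, f(x_1) = 0.990557, coefficient = 4
x_2 = 1.9167, f(x_2) = 0.940781, coefficient = 2
x_3 = 2.1250, f(x_3) = 0.850320, coefficient = 4
x_4 = 2.3333, f(x_4) = 0.723086, coefficient = 2
x_5 = 2.5417, f(x_5) = 0.564581, coefficient = 4
x_6 = 2.7500, f(x_6) = 0.381661, coefficient = 1

I ≈ (0.208333/3) × 14.328721 = 0.995050
Exact value: 0.995040
Error: 0.000010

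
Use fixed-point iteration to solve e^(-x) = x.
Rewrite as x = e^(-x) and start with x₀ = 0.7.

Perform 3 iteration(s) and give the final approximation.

Equation: e^(-x) = x
Fixed-point form: x = e^(-x)
x₀ = 0.7

x_1 = g(0.700000) = 0.496585
x_2 = g(0.496585) = 0.608605
x_3 = g(0.608605) = 0.544109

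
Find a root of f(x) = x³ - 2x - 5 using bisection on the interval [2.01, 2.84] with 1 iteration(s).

f(x) = x³ - 2x - 5
Initial interval: [2.01, 2.84]

Iteration 1:
  c_1 = (2.010000 + 2.840000)/2 = 2.425000
  f(c_1) = f(2.425000) = 4.410516
  f(a) × f(c) < 0, new interval: [2.010000, 2.425000]

After 1 iteration(s), the approximation is c_1 = 2.425000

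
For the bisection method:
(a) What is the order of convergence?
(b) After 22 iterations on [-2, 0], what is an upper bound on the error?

(a) Bisection has linear (order 1) convergence; the error is halved each step.

(b) Error bound = (b-a)/2^n = (0 - (-2))/2^{22}
    = 2/2^{22}

(a) 1 (linear); (b) error ≤ 4.77e-07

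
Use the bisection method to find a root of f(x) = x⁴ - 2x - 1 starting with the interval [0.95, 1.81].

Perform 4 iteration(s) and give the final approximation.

f(x) = x⁴ - 2x - 1
Initial interval: [0.95, 1.81]

Iteration 1:
  c_1 = (0.950000 + 1.810000)/2 = 1.380000
  f(c_1) = f(1.380000) = -0.133261
  f(a) × f(c) ≥ 0, new interval: [1.380000, 1.810000]
Iteration 2:
  c_2 = (1.380000 + 1.810000)/2 = 1.595000
  f(c_2) = f(1.595000) = 2.282063
  f(a) × f(c) < 0, new interval: [1.380000, 1.595000]
Iteration 3:
  c_3 = (1.380000 + 1.595000)/2 = 1.487500
  f(c_3) = f(1.487500) = 0.920848
  f(a) × f(c) < 0, new interval: [1.380000, 1.487500]
Iteration 4:
  c_4 = (1.380000 + 1.487500)/2 = 1.433750
  f(c_4) = f(1.433750) = 0.358152
  f(a) × f(c) < 0, new interval: [1.380000, 1.433750]

After 4 iteration(s), the approximation is c_4 = 1.433750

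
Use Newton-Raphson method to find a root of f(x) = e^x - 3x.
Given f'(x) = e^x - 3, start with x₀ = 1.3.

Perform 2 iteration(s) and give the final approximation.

f(x) = e^x - 3x
f'(x) = e^x - 3
x₀ = 1.3

Newton-Raphson formula: x_{n+1} = x_n - f(x_n)/f'(x_n)

Iteration 1:
  f(1.300000) = -0.230703
  f'(1.300000) = 0.669297
  x_1 = 1.300000 - (-0.230703)/0.669297 = 1.644695
Iteration 2:
  f(1.644695) = 0.245345
  f'(1.644695) = 2.179431
  x_2 = 1.644695 - 0.245345/2.179431 = 1.532122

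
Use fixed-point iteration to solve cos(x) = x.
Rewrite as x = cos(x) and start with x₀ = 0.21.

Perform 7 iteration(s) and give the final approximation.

Equation: cos(x) = x
Fixed-point form: x = cos(x)
x₀ = 0.21

x_1 = g(0.210000) = 0.978031
x_2 = g(0.978031) = 0.558657
x_3 = g(0.558657) = 0.847968
x_4 = g(0.847968) = 0.661509
x_5 = g(0.661509) = 0.789066
x_6 = g(0.789066) = 0.704508
x_7 = g(0.704508) = 0.761930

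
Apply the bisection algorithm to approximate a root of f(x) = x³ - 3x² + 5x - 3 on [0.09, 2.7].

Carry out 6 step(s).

f(x) = x³ - 3x² + 5x - 3
Initial interval: [0.09, 2.7]

Iteration 1:
  c_1 = (0.090000 + 2.700000)/2 = 1.395000
  f(c_1) = f(1.395000) = 0.851630
  f(a) × f(c) < 0, new interval: [0.090000, 1.395000]
Iteration 2:
  c_2 = (0.090000 + 1.395000)/2 = 0.742500
  f(c_2) = f(0.742500) = -0.532074
  f(a) × f(c) ≥ 0, new interval: [0.742500, 1.395000]
Iteration 3:
  c_3 = (0.742500 + 1.395000)/2 = 1.068750
  f(c_3) = f(1.068750) = 0.137825
  f(a) × f(c) < 0, new interval: [0.742500, 1.068750]
Iteration 4:
  c_4 = (0.742500 + 1.068750)/2 = 0.905625
  f(c_4) = f(0.905625) = -0.189591
  f(a) × f(c) ≥ 0, new interval: [0.905625, 1.068750]
Iteration 5:
  c_5 = (0.905625 + 1.068750)/2 = 0.987188
  f(c_5) = f(0.987188) = -0.025627
  f(a) × f(c) ≥ 0, new interval: [0.987188, 1.068750]
Iteration 6:
  c_6 = (0.987188 + 1.068750)/2 = 1.027969
  f(c_6) = f(1.027969) = 0.055959
  f(a) × f(c) < 0, new interval: [0.987188, 1.027969]

After 6 iteration(s), the approximation is c_6 = 1.027969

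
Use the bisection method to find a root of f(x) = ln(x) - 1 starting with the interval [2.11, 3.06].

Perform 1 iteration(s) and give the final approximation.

f(x) = ln(x) - 1
Initial interval: [2.11, 3.06]

Iteration 1:
  c_1 = (2.110000 + 3.060000)/2 = 2.585000
  f(c_1) = f(2.585000) = -0.050274
  f(a) × f(c) ≥ 0, new interval: [2.585000, 3.060000]

After 1 iteration(s), the approximation is c_1 = 2.585000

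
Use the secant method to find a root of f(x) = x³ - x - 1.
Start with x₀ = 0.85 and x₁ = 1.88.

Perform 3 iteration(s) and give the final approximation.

f(x) = x³ - x - 1
x₀ = 0.85, x₁ = 1.88

Secant formula: x_{n+1} = x_n - f(x_n)(x_n - x_{n-1})/(f(x_n) - f(x_{n-1}))

Iteration 1:
  f(0.850000) = -1.235875
  f(1.880000) = 3.764672
  x_2 = 1.880000 - 3.764672×(1.880000 - 0.850000)/(3.764672 - (-1.235875))
       = 1.104562
Iteration 2:
  f(1.880000) = 3.764672
  f(1.104562) = -0.756932
  x_3 = 1.104562 - (-0.756932)×(1.104562 - 1.880000)/(-0.756932 - 3.764672)
       = 1.234373
Iteration 3:
  f(1.104562) = -0.756932
  f(1.234373) = -0.353586
  x_4 = 1.234373 - (-0.353586)×(1.234373 - 1.104562)/(-0.353586 - (-0.756932))
       = 1.348170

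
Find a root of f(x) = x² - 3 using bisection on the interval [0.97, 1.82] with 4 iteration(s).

f(x) = x² - 3
Initial interval: [0.97, 1.82]

Iteration 1:
  c_1 = (0.970000 + 1.820000)/2 = 1.395000
  f(c_1) = f(1.395000) = -1.053975
  f(a) × f(c) ≥ 0, new interval: [1.395000, 1.820000]
Iteration 2:
  c_2 = (1.395000 + 1.820000)/2 = 1.607500
  f(c_2) = f(1.607500) = -0.415944
  f(a) × f(c) ≥ 0, new interval: [1.607500, 1.820000]
Iteration 3:
  c_3 = (1.607500 + 1.820000)/2 = 1.713750
  f(c_3) = f(1.713750) = -0.063061
  f(a) × f(c) ≥ 0, new interval: [1.713750, 1.820000]
Iteration 4:
  c_4 = (1.713750 + 1.820000)/2 = 1.766875
  f(c_4) = f(1.766875) = 0.121847
  f(a) × f(c) < 0, new interval: [1.713750, 1.766875]

After 4 iteration(s), the approximation is c_4 = 1.766875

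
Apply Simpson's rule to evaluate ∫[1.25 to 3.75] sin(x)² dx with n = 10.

f(x) = sin(x)²
a = 1.25, b = 3.75, n = 10
h = (b - a)/n = 0.250000

Simpson's rule: (h/3)[f(x₀) + 4f(x₁) + 2f(x₂) + ... + f(xₙ)]

x_0 = 1.2500, f(x_0) = 0.900572, coefficient = 1
x_1 = 1.5000, f(x_1) = 0.994996, coefficient = 4
x_2 = 1.7500, f(x_2) = 0.968228, coefficient = 2
x_3 = 2.0000, f(x_3) = 0.826822, coefficient = 4
x_4 = 2.2500, f(x_4) = 0.605398, coefficient = 2
x_5 = 2.5000, f(x_5) = 0.358169, coefficient = 4
x_6 = 2.7500, f(x_6) = 0.145665, coefficient = 2
x_7 = 3.0000, f(x_7) = 0.019915, coefficient = 4
x_8 = 3.2500, f(x_8) = 0.011706, coefficient = 2
x_9 = 3.5000, f(x_9) = 0.123049, coefficient = 4
x_10 = 3.7500, f(x_10) = 0.326682, coefficient = 1

I ≈ (0.250000/3) × 13.981052 = 1.165088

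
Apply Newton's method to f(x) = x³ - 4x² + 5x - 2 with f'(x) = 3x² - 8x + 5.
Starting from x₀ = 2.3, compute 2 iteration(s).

f(x) = x³ - 4x² + 5x - 2
f'(x) = 3x² - 8x + 5
x₀ = 2.3

Newton-Raphson formula: x_{n+1} = x_n - f(x_n)/f'(x_n)

Iteration 1:
  f(2.300000) = 0.507000
  f'(2.300000) = 2.470000
  x_1 = 2.300000 - 0.507000/2.470000 = 2.094737
Iteration 2:
  f(2.094737) = 0.113537
  f'(2.094737) = 1.405873
  x_2 = 2.094737 - 0.113537/1.405873 = 2.013978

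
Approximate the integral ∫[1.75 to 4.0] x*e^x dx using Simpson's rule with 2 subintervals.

f(x) = x*e^x
a = 1.75, b = 4.0, n = 2
h = (b - a)/n = 1.125000

Simpson's rule: (h/3)[f(x₀) + 4f(x₁) + 2f(x₂) + ... + f(xₙ)]

x_0 = 1.7500, f(x_0) = 10.070555, coefficient = 1
x_1 = 2.8750, f(x_1) = 50.960594, coefficient = 4
x_2 = 4.0000, f(x_2) = 218.392600, coefficient = 1

I ≈ (1.125000/3) × 432.305532 = 162.114575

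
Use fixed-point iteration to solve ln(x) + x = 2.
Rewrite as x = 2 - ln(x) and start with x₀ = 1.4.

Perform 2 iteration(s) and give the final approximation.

Equation: ln(x) + x = 2
Fixed-point form: x = 2 - ln(x)
x₀ = 1.4

x_1 = g(1.400000) = 1.663528
x_2 = g(1.663528) = 1.491059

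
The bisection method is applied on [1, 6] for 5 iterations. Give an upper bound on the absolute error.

Bisection error bound: |error| ≤ (b-a)/2^n
|error| ≤ (6 - 1)/2^5 = 5/2^5
|error| ≤ 0.1562500000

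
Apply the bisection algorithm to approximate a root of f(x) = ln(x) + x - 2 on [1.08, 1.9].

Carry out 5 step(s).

f(x) = ln(x) + x - 2
Initial interval: [1.08, 1.9]

Iteration 1:
  c_1 = (1.080000 + 1.900000)/2 = 1.490000
  f(c_1) = f(1.490000) = -0.111224
  f(a) × f(c) ≥ 0, new interval: [1.490000, 1.900000]
Iteration 2:
  c_2 = (1.490000 + 1.900000)/2 = 1.695000
  f(c_2) = f(1.695000) = 0.222683
  f(a) × f(c) < 0, new interval: [1.490000, 1.695000]
Iteration 3:
  c_3 = (1.490000 + 1.695000)/2 = 1.592500
  f(c_3) = f(1.592500) = 0.057805
  f(a) × f(c) < 0, new interval: [1.490000, 1.592500]
Iteration 4:
  c_4 = (1.490000 + 1.592500)/2 = 1.541250
  f(c_4) = f(1.541250) = -0.026156
  f(a) × f(c) ≥ 0, new interval: [1.541250, 1.592500]
Iteration 5:
  c_5 = (1.541250 + 1.592500)/2 = 1.566875
  f(c_5) = f(1.566875) = 0.015958
  f(a) × f(c) < 0, new interval: [1.541250, 1.566875]

After 5 iteration(s), the approximation is c_5 = 1.566875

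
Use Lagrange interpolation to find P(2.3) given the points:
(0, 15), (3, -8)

Lagrange interpolation formula:
P(x) = Σ yᵢ × Lᵢ(x)
where Lᵢ(x) = Π_{j≠i} (x - xⱼ)/(xᵢ - xⱼ)

L_0(2.3) = (2.3 - 3)/(0 - 3) = 0.233333
L_1(2.3) = (2.3 - 0)/(3 - 0) = 0.766667

P(2.3) = 15×L_0(2.3) + (-8)×L_1(2.3)
P(2.3) = -2.633333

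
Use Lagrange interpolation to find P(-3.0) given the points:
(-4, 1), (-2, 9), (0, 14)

Lagrange interpolation formula:
P(x) = Σ yᵢ × Lᵢ(x)
where Lᵢ(x) = Π_{j≠i} (x - xⱼ)/(xᵢ - xⱼ)

L_0(-3.0) = (-3.0 - (-2))/(-4 - (-2)) × (-3.0 - 0)/(-4 - 0) = 0.375000
L_1(-3.0) = (-3.0 - (-4))/(-2 - (-4)) × (-3.0 - 0)/(-2 - 0) = 0.750000
L_2(-3.0) = (-3.0 - (-4))/(0 - (-4)) × (-3.0 - (-2))/(0 - (-2)) = -0.125000

P(-3.0) = 1×L_0(-3.0) + 9×L_1(-3.0) + 14×L_2(-3.0)
P(-3.0) = 5.375000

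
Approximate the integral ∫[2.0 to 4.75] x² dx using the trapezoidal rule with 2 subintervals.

f(x) = x²
a = 2.0, b = 4.75, n = 2
h = (b - a)/n = 1.375000

Trapezoidal rule: (h/2)[f(x₀) + 2f(x₁) + 2f(x₂) + ... + f(xₙ)]

x_0 = 2.0000, f(x_0) = 4.000000, coefficient = 1
x_1 = 3.3750, f(x_1) = 11.390625, coefficient = 2
x_2 = 4.7500, f(x_2) = 22.562500, coefficient = 1

I ≈ (1.375000/2) × 49.343750 = 33.923828
Exact value: 33.057292
Error: 0.866536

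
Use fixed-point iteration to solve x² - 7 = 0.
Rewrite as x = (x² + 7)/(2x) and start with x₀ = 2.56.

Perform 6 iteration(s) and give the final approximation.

Equation: x² - 7 = 0
Fixed-point form: x = (x² + 7)/(2x)
x₀ = 2.56

x_1 = g(2.560000) = 2.647187
x_2 = g(2.647187) = 2.645752
x_3 = g(2.645752) = 2.645751
x_4 = g(2.645751) = 2.645751
x_5 = g(2.645751) = 2.645751
x_6 = g(2.645751) = 2.645751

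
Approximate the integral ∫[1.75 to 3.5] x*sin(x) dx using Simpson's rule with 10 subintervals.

f(x) = x*sin(x)
a = 1.75, b = 3.5, n = 10
h = (b - a)/n = 0.175000

Simpson's rule: (h/3)[f(x₀) + 4f(x₁) + 2f(x₂) + ... + f(xₙ)]

x_0 = 1.7500, f(x_0) = 1.721975, coefficient = 1
x_1 = 1.9250, f(x_1) = 1.805502, coefficient = 4
x_2 = 2.1000, f(x_2) = 1.812740, coefficient = 2
x_3 = 2.2750, f(x_3) = 1.733840, coefficient = 4
x_4 = 2.4500, f(x_4) = 1.562524, coefficient = 2
x_5 = 2.6250, f(x_5) = 1.296541, coefficient = 4
x_6 = 2.8000, f(x_6) = 0.937967, coefficient = 2
x_7 = 2.9750, f(x_7) = 0.493324, coefficient = 4
x_8 = 3.1500, f(x_8) = -0.026483, coefficient = 2
x_9 = 3.3250, f(x_9) = -0.606416, coefficient = 4
x_10 = 3.5000, f(x_10) = -1.227741, coefficient = 1

I ≈ (0.175000/3) × 27.958888 = 1.630935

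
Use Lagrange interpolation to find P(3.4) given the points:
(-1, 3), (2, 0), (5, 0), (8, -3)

Lagrange interpolation formula:
P(x) = Σ yᵢ × Lᵢ(x)
where Lᵢ(x) = Π_{j≠i} (x - xⱼ)/(xᵢ - xⱼ)

L_0(3.4) = (3.4 - 2)/(-1 - 2) × (3.4 - 5)/(-1 - 5) × (3.4 - 8)/(-1 - 8) = -0.063605
L_1(3.4) = (3.4 - (-1))/(2 - (-1)) × (3.4 - 5)/(2 - 5) × (3.4 - 8)/(2 - 8) = 0.599704
L_2(3.4) = (3.4 - (-1))/(5 - (-1)) × (3.4 - 2)/(5 - 2) × (3.4 - 8)/(5 - 8) = 0.524741
L_3(3.4) = (3.4 - (-1))/(8 - (-1)) × (3.4 - 2)/(8 - 2) × (3.4 - 5)/(8 - 5) = -0.060840

P(3.4) = 3×L_0(3.4) + 0×L_1(3.4) + 0×L_2(3.4) + (-3)×L_3(3.4)
P(3.4) = -0.008296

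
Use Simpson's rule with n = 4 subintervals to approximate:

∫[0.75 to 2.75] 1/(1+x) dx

f(x) = 1/(1+x)
a = 0.75, b = 2.75, n = 4
h = (b - a)/n = 0.500000

Simpson's rule: (h/3)[f(x₀) + 4f(x₁) + 2f(x₂) + ... + f(xₙ)]

x_0 = 0.7500, f(x_0) = 0.571429, coefficient = 1
x_1 = 1.2500, f(x_1) = 0.444444, coefficient = 4
x_2 = 1.7500, f(x_2) = 0.363636, coefficient = 2
x_3 = 2.2500, f(x_3) = 0.307692, coefficient = 4
x_4 = 2.7500, f(x_4) = 0.266667, coefficient = 1

I ≈ (0.500000/3) × 4.573915 = 0.762319
Exact value: 0.762140
Error: 0.000179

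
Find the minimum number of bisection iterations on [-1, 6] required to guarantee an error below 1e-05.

We need (b-a)/2^n ≤ 1e-05
(6 - (-1))/2^n ≤ 1e-05
7/2^n ≤ 1e-05
2^n ≥ 700000
n ≥ log₂(700000) = 19.42
n ≥ 20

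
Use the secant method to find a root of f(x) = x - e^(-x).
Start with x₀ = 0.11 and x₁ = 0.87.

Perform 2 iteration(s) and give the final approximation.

f(x) = x - e^(-x)
x₀ = 0.11, x₁ = 0.87

Secant formula: x_{n+1} = x_n - f(x_n)(x_n - x_{n-1})/(f(x_n) - f(x_{n-1}))

Iteration 1:
  f(0.110000) = -0.785834
  f(0.870000) = 0.451048
  x_2 = 0.870000 - 0.451048×(0.870000 - 0.110000)/(0.451048 - (-0.785834))
       = 0.592854
Iteration 2:
  f(0.870000) = 0.451048
  f(0.592854) = 0.040107
  x_3 = 0.592854 - 0.040107×(0.592854 - 0.870000)/(0.040107 - 0.451048)
       = 0.565806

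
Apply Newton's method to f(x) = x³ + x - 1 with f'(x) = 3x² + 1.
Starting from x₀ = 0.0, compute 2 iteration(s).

f(x) = x³ + x - 1
f'(x) = 3x² + 1
x₀ = 0.0

Newton-Raphson formula: x_{n+1} = x_n - f(x_n)/f'(x_n)

Iteration 1:
  f(0.000000) = -1.000000
  f'(0.000000) = 1.000000
  x_1 = 0.000000 - (-1.000000)/1.000000 = 1.000000
Iteration 2:
  f(1.000000) = 1.000000
  f'(1.000000) = 4.000000
  x_2 = 1.000000 - 1.000000/4.000000 = 0.750000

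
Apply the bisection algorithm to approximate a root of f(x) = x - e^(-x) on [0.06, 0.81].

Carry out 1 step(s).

f(x) = x - e^(-x)
Initial interval: [0.06, 0.81]

Iteration 1:
  c_1 = (0.060000 + 0.810000)/2 = 0.435000
  f(c_1) = f(0.435000) = -0.212265
  f(a) × f(c) ≥ 0, new interval: [0.435000, 0.810000]

After 1 iteration(s), the approximation is c_1 = 0.435000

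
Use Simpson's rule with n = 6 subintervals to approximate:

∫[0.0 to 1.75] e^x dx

f(x) = e^x
a = 0.0, b = 1.75, n = 6
h = (b - a)/n = 0.291667

Simpson's rule: (h/3)[f(x₀) + 4f(x₁) + 2f(x₂) + ... + f(xₙ)]

x_0 = 0.0000, f(x_0) = 1.000000, coefficient = 1
x_1 = 0.2917, f(x_1) = 1.338657, coefficient = 4
x_2 = 0.5833, f(x_2) = 1.792002, coefficient = 2
x_3 = 0.8750, f(x_3) = 2.398875, coefficient = 4
x_4 = 1.1667, f(x_4) = 3.211271, coefficient = 2
x_5 = 1.4583, f(x_5) = 4.298789, coefficient = 4
x_6 = 1.7500, f(x_6) = 5.754603, coefficient = 1

I ≈ (0.291667/3) × 48.906431 = 4.754792
Exact value: 4.754603
Error: 0.000189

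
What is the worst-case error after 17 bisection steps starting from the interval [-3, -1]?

Bisection error bound: |error| ≤ (b-a)/2^n
|error| ≤ (-1 - (-3))/2^17 = 2/2^17
|error| ≤ 0.0000152588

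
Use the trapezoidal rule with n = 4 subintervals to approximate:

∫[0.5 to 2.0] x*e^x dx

f(x) = x*e^x
a = 0.5, b = 2.0, n = 4
h = (b - a)/n = 0.375000

Trapezoidal rule: (h/2)[f(x₀) + 2f(x₁) + 2f(x₂) + ... + f(xₙ)]

x_0 = 0.5000, f(x_0) = 0.824361, coefficient = 1
x_1 = 0.8750, f(x_1) = 2.099016, coefficient = 2
x_2 = 1.2500, f(x_2) = 4.362929, coefficient = 2
x_3 = 1.6250, f(x_3) = 8.252431, coefficient = 2
x_4 = 2.0000, f(x_4) = 14.778112, coefficient = 1

I ≈ (0.375000/2) × 45.031224 = 8.443354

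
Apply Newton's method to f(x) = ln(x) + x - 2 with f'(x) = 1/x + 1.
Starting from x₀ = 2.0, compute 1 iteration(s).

f(x) = ln(x) + x - 2
f'(x) = 1/x + 1
x₀ = 2.0

Newton-Raphson formula: x_{n+1} = x_n - f(x_n)/f'(x_n)

Iteration 1:
  f(2.000000) = 0.693147
  f'(2.000000) = 1.500000
  x_1 = 2.000000 - 0.693147/1.500000 = 1.537902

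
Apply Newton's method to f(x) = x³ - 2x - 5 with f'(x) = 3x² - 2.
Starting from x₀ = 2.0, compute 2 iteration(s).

f(x) = x³ - 2x - 5
f'(x) = 3x² - 2
x₀ = 2.0

Newton-Raphson formula: x_{n+1} = x_n - f(x_n)/f'(x_n)

Iteration 1:
  f(2.000000) = -1.000000
  f'(2.000000) = 10.000000
  x_1 = 2.000000 - (-1.000000)/10.000000 = 2.100000
Iteration 2:
  f(2.100000) = 0.061000
  f'(2.100000) = 11.230000
  x_2 = 2.100000 - 0.061000/11.230000 = 2.094568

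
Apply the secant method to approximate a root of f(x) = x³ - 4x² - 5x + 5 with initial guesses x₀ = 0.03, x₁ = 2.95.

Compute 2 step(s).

f(x) = x³ - 4x² - 5x + 5
x₀ = 0.03, x₁ = 2.95

Secant formula: x_{n+1} = x_n - f(x_n)(x_n - x_{n-1})/(f(x_n) - f(x_{n-1}))

Iteration 1:
  f(0.030000) = 4.846427
  f(2.950000) = -18.887625
  x_2 = 2.950000 - (-18.887625)×(2.950000 - 0.030000)/(-18.887625 - 4.846427)
       = 0.626256
Iteration 2:
  f(2.950000) = -18.887625
  f(0.626256) = 0.545551
  x_3 = 0.626256 - 0.545551×(0.626256 - 2.950000)/(0.545551 - (-18.887625))
       = 0.691491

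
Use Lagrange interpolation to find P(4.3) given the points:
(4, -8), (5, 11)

Lagrange interpolation formula:
P(x) = Σ yᵢ × Lᵢ(x)
where Lᵢ(x) = Π_{j≠i} (x - xⱼ)/(xᵢ - xⱼ)

L_0(4.3) = (4.3 - 5)/(4 - 5) = 0.700000
L_1(4.3) = (4.3 - 4)/(5 - 4) = 0.300000

P(4.3) = (-8)×L_0(4.3) + 11×L_1(4.3)
P(4.3) = -2.300000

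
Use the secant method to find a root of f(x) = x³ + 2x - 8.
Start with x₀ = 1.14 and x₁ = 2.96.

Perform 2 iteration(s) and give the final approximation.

f(x) = x³ + 2x - 8
x₀ = 1.14, x₁ = 2.96

Secant formula: x_{n+1} = x_n - f(x_n)(x_n - x_{n-1})/(f(x_n) - f(x_{n-1}))

Iteration 1:
  f(1.140000) = -4.238456
  f(2.960000) = 23.854336
  x_2 = 2.960000 - 23.854336×(2.960000 - 1.140000)/(23.854336 - (-4.238456))
       = 1.414590
Iteration 2:
  f(2.960000) = 23.854336
  f(1.414590) = -2.340136
  x_3 = 1.414590 - (-2.340136)×(1.414590 - 2.960000)/(-2.340136 - 23.854336)
       = 1.552652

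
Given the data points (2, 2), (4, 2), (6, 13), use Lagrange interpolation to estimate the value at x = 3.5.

Lagrange interpolation formula:
P(x) = Σ yᵢ × Lᵢ(x)
where Lᵢ(x) = Π_{j≠i} (x - xⱼ)/(xᵢ - xⱼ)

L_0(3.5) = (3.5 - 4)/(2 - 4) × (3.5 - 6)/(2 - 6) = 0.156250
L_1(3.5) = (3.5 - 2)/(4 - 2) × (3.5 - 6)/(4 - 6) = 0.937500
L_2(3.5) = (3.5 - 2)/(6 - 2) × (3.5 - 4)/(6 - 4) = -0.093750

P(3.5) = 2×L_0(3.5) + 2×L_1(3.5) + 13×L_2(3.5)
P(3.5) = 0.968750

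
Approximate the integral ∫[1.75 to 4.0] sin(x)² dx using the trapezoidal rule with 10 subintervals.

f(x) = sin(x)²
a = 1.75, b = 4.0, n = 10
h = (b - a)/n = 0.225000

Trapezoidal rule: (h/2)[f(x₀) + 2f(x₁) + 2f(x₂) + ... + f(xₙ)]

x_0 = 1.7500, f(x_0) = 0.968228, coefficient = 1
x_1 = 1.9750, f(x_1) = 0.845326, coefficient = 2
x_2 = 2.2000, f(x_2) = 0.653666, coefficient = 2
x_3 = 2.4250, f(x_3) = 0.431411, coefficient = 2
x_4 = 2.6500, f(x_4) = 0.222813, coefficient = 2
x_5 = 2.8750, f(x_5) = 0.069404, coefficient = 2
x_6 = 3.1000, f(x_6) = 0.001729, coefficient = 2
x_7 = 3.3250, f(x_7) = 0.033263, coefficient = 2
x_8 = 3.5500, f(x_8) = 0.157727, coefficient = 2
x_9 = 3.7750, f(x_9) = 0.350339, coefficient = 2
x_10 = 4.0000, f(x_10) = 0.572750, coefficient = 1

I ≈ (0.225000/2) × 7.072334 = 0.795638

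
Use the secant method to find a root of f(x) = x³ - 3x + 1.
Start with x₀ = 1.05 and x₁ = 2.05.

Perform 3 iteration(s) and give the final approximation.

f(x) = x³ - 3x + 1
x₀ = 1.05, x₁ = 2.05

Secant formula: x_{n+1} = x_n - f(x_n)(x_n - x_{n-1})/(f(x_n) - f(x_{n-1}))

Iteration 1:
  f(1.050000) = -0.992375
  f(2.050000) = 3.465125
  x_2 = 2.050000 - 3.465125×(2.050000 - 1.050000)/(3.465125 - (-0.992375))
       = 1.272630
Iteration 2:
  f(2.050000) = 3.465125
  f(1.272630) = -0.756754
  x_3 = 1.272630 - (-0.756754)×(1.272630 - 2.050000)/(-0.756754 - 3.465125)
       = 1.411971
Iteration 3:
  f(1.272630) = -0.756754
  f(1.411971) = -0.420921
  x_4 = 1.411971 - (-0.420921)×(1.411971 - 1.272630)/(-0.420921 - (-0.756754))
       = 1.586615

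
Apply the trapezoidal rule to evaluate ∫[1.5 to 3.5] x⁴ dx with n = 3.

f(x) = x⁴
a = 1.5, b = 3.5, n = 3
h = (b - a)/n = 0.666667

Trapezoidal rule: (h/2)[f(x₀) + 2f(x₁) + 2f(x₂) + ... + f(xₙ)]

x_0 = 1.5000, f(x_0) = 5.062500, coefficient = 1
x_1 = 2.1667, f(x_1) = 22.037809, coefficient = 2
x_2 = 2.8333, f(x_2) = 64.445216, coefficient = 2
x_3 = 3.5000, f(x_3) = 150.062500, coefficient = 1

I ≈ (0.666667/2) × 328.091049 = 109.363683
Exact value: 103.525000
Error: 5.838683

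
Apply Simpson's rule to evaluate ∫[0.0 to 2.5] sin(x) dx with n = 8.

f(x) = sin(x)
a = 0.0, b = 2.5, n = 8
h = (b - a)/n = 0.312500

Simpson's rule: (h/3)[f(x₀) + 4f(x₁) + 2f(x₂) + ... + f(xₙ)]

x_0 = 0.0000, f(x_0) = 0.000000, coefficient = 1
x_1 = 0.3125, f(x_1) = 0.307439, coefficient = 4
x_2 = 0.6250, f(x_2) = 0.585097, coefficient = 2
x_3 = 0.9375, f(x_3) = 0.806081, coefficient = 4
x_4 = 1.2500, f(x_4) = 0.948985, coefficient = 2
x_5 = 1.5625, f(x_5) = 0.999966, coefficient = 4
x_6 = 1.8750, f(x_6) = 0.954086, coefficient = 2
x_7 = 2.1875, f(x_7) = 0.815789, coefficient = 4
x_8 = 2.5000, f(x_8) = 0.598472, coefficient = 1

I ≈ (0.312500/3) × 17.291906 = 1.801240
Exact value: 1.801144
Error: 0.000097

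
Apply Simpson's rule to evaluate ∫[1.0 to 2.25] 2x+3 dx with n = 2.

f(x) = 2x+3
a = 1.0, b = 2.25, n = 2
h = (b - a)/n = 0.625000

Simpson's rule: (h/3)[f(x₀) + 4f(x₁) + 2f(x₂) + ... + f(xₙ)]

x_0 = 1.0000, f(x_0) = 5.000000, coefficient = 1
x_1 = 1.6250, f(x_1) = 6.250000, coefficient = 4
x_2 = 2.2500, f(x_2) = 7.500000, coefficient = 1

I ≈ (0.625000/3) × 37.500000 = 7.812500
Exact value: 7.812500
Error: 0.000000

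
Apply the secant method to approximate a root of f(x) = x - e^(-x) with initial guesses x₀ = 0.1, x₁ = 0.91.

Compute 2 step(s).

f(x) = x - e^(-x)
x₀ = 0.1, x₁ = 0.91

Secant formula: x_{n+1} = x_n - f(x_n)(x_n - x_{n-1})/(f(x_n) - f(x_{n-1}))

Iteration 1:
  f(0.100000) = -0.804837
  f(0.910000) = 0.507476
  x_2 = 0.910000 - 0.507476×(0.910000 - 0.100000)/(0.507476 - (-0.804837))
       = 0.596770
Iteration 2:
  f(0.910000) = 0.507476
  f(0.596770) = 0.046183
  x_3 = 0.596770 - 0.046183×(0.596770 - 0.910000)/(0.046183 - 0.507476)
       = 0.565411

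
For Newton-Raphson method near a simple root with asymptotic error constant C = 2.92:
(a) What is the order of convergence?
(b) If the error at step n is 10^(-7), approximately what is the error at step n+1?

(a) Newton-Raphson has quadratic (order 2) convergence near simple roots.
    This means |e_{n+1}| ≈ C|e_n|².

(b) With |e_n| = 10^(-7) and C = 2.92:
    |e_{n+1}| ≈ 2.92 × (10^(-7))² = 2.92 × 10^(-14)

(a) 2 (quadratic); (b) |e_{n+1}| ≈ 2.920e-14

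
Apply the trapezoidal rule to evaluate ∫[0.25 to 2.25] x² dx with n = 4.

f(x) = x²
a = 0.25, b = 2.25, n = 4
h = (b - a)/n = 0.500000

Trapezoidal rule: (h/2)[f(x₀) + 2f(x₁) + 2f(x₂) + ... + f(xₙ)]

x_0 = 0.2500, f(x_0) = 0.062500, coefficient = 1
x_1 = 0.7500, f(x_1) = 0.562500, coefficient = 2
x_2 = 1.2500, f(x_2) = 1.562500, coefficient = 2
x_3 = 1.7500, f(x_3) = 3.062500, coefficient = 2
x_4 = 2.2500, f(x_4) = 5.062500, coefficient = 1

I ≈ (0.500000/2) × 15.500000 = 3.875000
Exact value: 3.791667
Error: 0.083333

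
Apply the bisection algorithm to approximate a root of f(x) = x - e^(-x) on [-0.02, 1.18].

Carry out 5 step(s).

f(x) = x - e^(-x)
Initial interval: [-0.02, 1.18]

Iteration 1:
  c_1 = (-0.020000 + 1.180000)/2 = 0.580000
  f(c_1) = f(0.580000) = 0.020102
  f(a) × f(c) < 0, new interval: [-0.020000, 0.580000]
Iteration 2:
  c_2 = (-0.020000 + 0.580000)/2 = 0.280000
  f(c_2) = f(0.280000) = -0.475784
  f(a) × f(c) ≥ 0, new interval: [0.280000, 0.580000]
Iteration 3:
  c_3 = (0.280000 + 0.580000)/2 = 0.430000
  f(c_3) = f(0.430000) = -0.220509
  f(a) × f(c) ≥ 0, new interval: [0.430000, 0.580000]
Iteration 4:
  c_4 = (0.430000 + 0.580000)/2 = 0.505000
  f(c_4) = f(0.505000) = -0.098506
  f(a) × f(c) ≥ 0, new interval: [0.505000, 0.580000]
Iteration 5:
  c_5 = (0.505000 + 0.580000)/2 = 0.542500
  f(c_5) = f(0.542500) = -0.038793
  f(a) × f(c) ≥ 0, new interval: [0.542500, 0.580000]

After 5 iteration(s), the approximation is c_5 = 0.542500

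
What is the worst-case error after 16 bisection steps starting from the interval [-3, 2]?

Bisection error bound: |error| ≤ (b-a)/2^n
|error| ≤ (2 - (-3))/2^16 = 5/2^16
|error| ≤ 0.0000762939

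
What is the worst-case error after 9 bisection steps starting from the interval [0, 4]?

Bisection error bound: |error| ≤ (b-a)/2^n
|error| ≤ (4 - 0)/2^9 = 4/2^9
|error| ≤ 0.0078125000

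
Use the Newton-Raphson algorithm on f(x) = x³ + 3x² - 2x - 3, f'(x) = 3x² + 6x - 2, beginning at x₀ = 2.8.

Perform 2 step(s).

f(x) = x³ + 3x² - 2x - 3
f'(x) = 3x² + 6x - 2
x₀ = 2.8

Newton-Raphson formula: x_{n+1} = x_n - f(x_n)/f'(x_n)

Iteration 1:
  f(2.800000) = 36.872000
  f'(2.800000) = 38.320000
  x_1 = 2.800000 - 36.872000/38.320000 = 1.837787
Iteration 2:
  f(1.837787) = 9.663864
  f'(1.837787) = 19.159106
  x_2 = 1.837787 - 9.663864/19.159106 = 1.333386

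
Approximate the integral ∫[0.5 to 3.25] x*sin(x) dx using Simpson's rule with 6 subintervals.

f(x) = x*sin(x)
a = 0.5, b = 3.25, n = 6
h = (b - a)/n = 0.458333

Simpson's rule: (h/3)[f(x₀) + 4f(x₁) + 2f(x₂) + ... + f(xₙ)]

x_0 = 0.5000, f(x_0) = 0.239713, coefficient = 1
x_1 = 0.9583, f(x_1) = 0.784141, coefficient = 4
x_2 = 1.4167, f(x_2) = 1.399873, coefficient = 2
x_3 = 1.8750, f(x_3) = 1.788911, coefficient = 4
x_4 = 2.3333, f(x_4) = 1.687200, coefficient = 2
x_5 = 2.7917, f(x_5) = 0.957062, coefficient = 4
x_6 = 3.2500, f(x_6) = -0.351634, coefficient = 1

I ≈ (0.458333/3) × 20.182683 = 3.083466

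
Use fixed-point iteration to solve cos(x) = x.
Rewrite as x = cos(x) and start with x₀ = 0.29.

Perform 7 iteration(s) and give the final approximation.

Equation: cos(x) = x
Fixed-point form: x = cos(x)
x₀ = 0.29

x_1 = g(0.290000) = 0.958244
x_2 = g(0.958244) = 0.574958
x_3 = g(0.574958) = 0.839215
x_4 = g(0.839215) = 0.668047
x_5 = g(0.668047) = 0.785033
x_6 = g(0.785033) = 0.707365
x_7 = g(0.707365) = 0.760077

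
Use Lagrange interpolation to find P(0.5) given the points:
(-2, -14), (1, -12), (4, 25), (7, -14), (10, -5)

Lagrange interpolation formula:
P(x) = Σ yᵢ × Lᵢ(x)
where Lᵢ(x) = Π_{j≠i} (x - xⱼ)/(xᵢ - xⱼ)

L_0(0.5) = (0.5 - 1)/(-2 - 1) × (0.5 - 4)/(-2 - 4) × (0.5 - 7)/(-2 - 7) × (0.5 - 10)/(-2 - 10) = 0.055588
L_1(0.5) = (0.5 - (-2))/(1 - (-2)) × (0.5 - 4)/(1 - 4) × (0.5 - 7)/(1 - 7) × (0.5 - 10)/(1 - 10) = 1.111754
L_2(0.5) = (0.5 - (-2))/(4 - (-2)) × (0.5 - 1)/(4 - 1) × (0.5 - 7)/(4 - 7) × (0.5 - 10)/(4 - 10) = -0.238233
L_3(0.5) = (0.5 - (-2))/(7 - (-2)) × (0.5 - 1)/(7 - 1) × (0.5 - 4)/(7 - 4) × (0.5 - 10)/(7 - 10) = 0.085520
L_4(0.5) = (0.5 - (-2))/(10 - (-2)) × (0.5 - 1)/(10 - 1) × (0.5 - 4)/(10 - 4) × (0.5 - 7)/(10 - 7) = -0.014628

P(0.5) = (-14)×L_0(0.5) + (-12)×L_1(0.5) + 25×L_2(0.5) + (-14)×L_3(0.5) + (-5)×L_4(0.5)
P(0.5) = -21.199235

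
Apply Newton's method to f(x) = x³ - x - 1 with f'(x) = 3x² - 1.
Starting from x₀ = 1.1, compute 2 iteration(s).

f(x) = x³ - x - 1
f'(x) = 3x² - 1
x₀ = 1.1

Newton-Raphson formula: x_{n+1} = x_n - f(x_n)/f'(x_n)

Iteration 1:
  f(1.100000) = -0.769000
  f'(1.100000) = 2.630000
  x_1 = 1.100000 - (-0.769000)/2.630000 = 1.392395
Iteration 2:
  f(1.392395) = 0.307132
  f'(1.392395) = 4.816295
  x_2 = 1.392395 - 0.307132/4.816295 = 1.328626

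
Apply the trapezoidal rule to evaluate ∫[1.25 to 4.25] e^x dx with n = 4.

f(x) = e^x
a = 1.25, b = 4.25, n = 4
h = (b - a)/n = 0.750000

Trapezoidal rule: (h/2)[f(x₀) + 2f(x₁) + 2f(x₂) + ... + f(xₙ)]

x_0 = 1.2500, f(x_0) = 3.490343, coefficient = 1
x_1 = 2.0000, f(x_1) = 7.389056, coefficient = 2
x_2 = 2.7500, f(x_2) = 15.642632, coefficient = 2
x_3 = 3.5000, f(x_3) = 33.115452, coefficient = 2
x_4 = 4.2500, f(x_4) = 70.105412, coefficient = 1

I ≈ (0.750000/2) × 185.890035 = 69.708763
Exact value: 66.615069
Error: 3.093694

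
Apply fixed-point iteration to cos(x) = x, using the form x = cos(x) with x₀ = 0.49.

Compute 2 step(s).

Equation: cos(x) = x
Fixed-point form: x = cos(x)
x₀ = 0.49

x_1 = g(0.490000) = 0.882333
x_2 = g(0.882333) = 0.635351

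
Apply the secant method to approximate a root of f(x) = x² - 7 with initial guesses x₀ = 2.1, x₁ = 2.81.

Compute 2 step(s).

f(x) = x² - 7
x₀ = 2.1, x₁ = 2.81

Secant formula: x_{n+1} = x_n - f(x_n)(x_n - x_{n-1})/(f(x_n) - f(x_{n-1}))

Iteration 1:
  f(2.100000) = -2.590000
  f(2.810000) = 0.896100
  x_2 = 2.810000 - 0.896100×(2.810000 - 2.100000)/(0.896100 - (-2.590000))
       = 2.627495
Iteration 2:
  f(2.810000) = 0.896100
  f(2.627495) = -0.096271
  x_3 = 2.627495 - (-0.096271)×(2.627495 - 2.810000)/(-0.096271 - 0.896100)
       = 2.645200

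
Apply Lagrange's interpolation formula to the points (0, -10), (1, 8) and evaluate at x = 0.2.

Lagrange interpolation formula:
P(x) = Σ yᵢ × Lᵢ(x)
where Lᵢ(x) = Π_{j≠i} (x - xⱼ)/(xᵢ - xⱼ)

L_0(0.2) = (0.2 - 1)/(0 - 1) = 0.800000
L_1(0.2) = (0.2 - 0)/(1 - 0) = 0.200000

P(0.2) = (-10)×L_0(0.2) + 8×L_1(0.2)
P(0.2) = -6.400000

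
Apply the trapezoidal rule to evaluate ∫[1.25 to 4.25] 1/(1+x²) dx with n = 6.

f(x) = 1/(1+x²)
a = 1.25, b = 4.25, n = 6
h = (b - a)/n = 0.500000

Trapezoidal rule: (h/2)[f(x₀) + 2f(x₁) + 2f(x₂) + ... + f(xₙ)]

x_0 = 1.2500, f(x_0) = 0.390244, coefficient = 1
x_1 = 1.7500, f(x_1) = 0.246154, coefficient = 2
x_2 = 2.2500, f(x_2) = 0.164948, coefficient = 2
x_3 = 2.7500, f(x_3) = 0.116788, coefficient = 2
x_4 = 3.2500, f(x_4) = 0.086486, coefficient = 2
x_5 = 3.7500, f(x_5) = 0.066390, coefficient = 2
x_6 = 4.2500, f(x_6) = 0.052459, coefficient = 1

I ≈ (0.500000/2) × 1.804237 = 0.451059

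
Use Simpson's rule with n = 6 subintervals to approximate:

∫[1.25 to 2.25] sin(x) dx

f(x) = sin(x)
a = 1.25, b = 2.25, n = 6
h = (b - a)/n = 0.166667

Simpson's rule: (h/3)[f(x₀) + 4f(x₁) + 2f(x₂) + ... + f(xₙ)]

x_0 = 1.2500, f(x_0) = 0.948985, coefficient = 1
x_1 = 1.4167, f(x_1) = 0.988146, coefficient = 4
x_2 = 1.5833, f(x_2) = 0.999921, coefficient = 2
x_3 = 1.7500, f(x_3) = 0.983986, coefficient = 4
x_4 = 1.9167, f(x_4) = 0.940781, coefficient = 2
x_5 = 2.0833, f(x_5) = 0.871503, coefficient = 4
x_6 = 2.2500, f(x_6) = 0.778073, coefficient = 1

I ≈ (0.166667/3) × 16.983001 = 0.943500
Exact value: 0.943496
Error: 0.000004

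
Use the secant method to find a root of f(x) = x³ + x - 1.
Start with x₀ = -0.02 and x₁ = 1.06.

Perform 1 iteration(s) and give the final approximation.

f(x) = x³ + x - 1
x₀ = -0.02, x₁ = 1.06

Secant formula: x_{n+1} = x_n - f(x_n)(x_n - x_{n-1})/(f(x_n) - f(x_{n-1}))

Iteration 1:
  f(-0.020000) = -1.020008
  f(1.060000) = 1.251016
  x_2 = 1.060000 - 1.251016×(1.060000 - (-0.020000))/(1.251016 - (-1.020008))
       = 0.465071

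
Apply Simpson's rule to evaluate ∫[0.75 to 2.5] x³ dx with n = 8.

f(x) = x³
a = 0.75, b = 2.5, n = 8
h = (b - a)/n = 0.218750

Simpson's rule: (h/3)[f(x₀) + 4f(x₁) + 2f(x₂) + ... + f(xₙ)]

x_0 = 0.7500, f(x_0) = 0.421875, coefficient = 1
x_1 = 0.9688, f(x_1) = 0.909149, coefficient = 4
x_2 = 1.1875, f(x_2) = 1.674561, coefficient = 2
x_3 = 1.4062, f(x_3) = 2.780914, coefficient = 4
x_4 = 1.6250, f(x_4) = 4.291016, coefficient = 2
x_5 = 1.8438, f(x_5) = 6.267670, coefficient = 4
x_6 = 2.0625, f(x_6) = 8.773682, coefficient = 2
x_7 = 2.2812, f(x_7) = 11.871857, coefficient = 4
x_8 = 2.5000, f(x_8) = 15.625000, coefficient = 1

I ≈ (0.218750/3) × 132.843750 = 9.686523
Exact value: 9.686523
Error: 0.000000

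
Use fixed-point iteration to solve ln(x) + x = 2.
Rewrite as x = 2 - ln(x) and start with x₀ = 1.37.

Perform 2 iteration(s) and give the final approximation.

Equation: ln(x) + x = 2
Fixed-point form: x = 2 - ln(x)
x₀ = 1.37

x_1 = g(1.370000) = 1.685189
x_2 = g(1.685189) = 1.478122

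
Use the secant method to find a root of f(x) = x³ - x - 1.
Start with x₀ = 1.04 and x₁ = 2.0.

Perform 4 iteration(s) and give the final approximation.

f(x) = x³ - x - 1
x₀ = 1.04, x₁ = 2.0

Secant formula: x_{n+1} = x_n - f(x_n)(x_n - x_{n-1})/(f(x_n) - f(x_{n-1}))

Iteration 1:
  f(1.040000) = -0.915136
  f(2.000000) = 5.000000
  x_2 = 2.000000 - 5.000000×(2.000000 - 1.040000)/(5.000000 - (-0.915136))
       = 1.188522
Iteration 2:
  f(2.000000) = 5.000000
  f(1.188522) = -0.509633
  x_3 = 1.188522 - (-0.509633)×(1.188522 - 2.000000)/(-0.509633 - 5.000000)
       = 1.263583
Iteration 3:
  f(1.188522) = -0.509633
  f(1.263583) = -0.246094
  x_4 = 1.263583 - (-0.246094)×(1.263583 - 1.188522)/(-0.246094 - (-0.509633))
       = 1.333675
Iteration 4:
  f(1.263583) = -0.246094
  f(1.333675) = 0.038516
  x_5 = 1.333675 - 0.038516×(1.333675 - 1.263583)/(0.038516 - (-0.246094))
       = 1.324189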